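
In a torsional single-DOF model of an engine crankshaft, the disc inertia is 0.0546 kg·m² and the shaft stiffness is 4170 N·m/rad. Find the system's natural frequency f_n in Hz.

ω_n = √(k_t/J) = √(4170/0.0546) = √76370 = 276.4 rad/s.
f_n = ω_n/(2π) = 276.4/6.283 = 43.98 Hz.

44.0 Hz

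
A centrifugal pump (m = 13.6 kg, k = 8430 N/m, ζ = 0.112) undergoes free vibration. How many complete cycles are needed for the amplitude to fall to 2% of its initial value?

6 cycles

Logarithmic decrement δ = 2πζ/√(1 − ζ²) = 2π × 0.1120/√(1 − 0.0125) = 0.7082.
x_n/x₀ = e^(−nδ) ≤ 0.02; take ln: n ≥ ln(1/0.02)/δ = 3.912/0.7082 = 5.524.
So 6 complete cycles are required.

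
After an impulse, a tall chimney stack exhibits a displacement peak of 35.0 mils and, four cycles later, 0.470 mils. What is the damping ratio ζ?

0.169

Logarithmic decrement δ = (1/n)·ln(x₀/x_n) = (1/4)·ln(35.0/0.470) = (1/4)·ln(74.47) = 1.078.
ζ = δ/√(4π² + δ²) = 1.078/√(39.48 + 1.16) = 1.078/6.375 = 0.1690.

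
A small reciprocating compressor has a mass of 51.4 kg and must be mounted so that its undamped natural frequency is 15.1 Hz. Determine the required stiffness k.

463000 N/m

ω_n = 2πf_n = 2π × 15.1 = 94.88 rad/s.
k = m·ω_n² = 51.4 × 94.88² = 51.4 × 9001 = 462700 N/m.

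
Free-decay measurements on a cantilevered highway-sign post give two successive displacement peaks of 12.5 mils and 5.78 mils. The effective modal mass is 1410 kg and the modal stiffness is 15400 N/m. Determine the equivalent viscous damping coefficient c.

1140 N·s/m

Logarithmic decrement δ = (1/n)·ln(x₀/x_n) = (1/1)·ln(12.5/5.78) = (1/1)·ln(2.163) = 0.7713.
ζ = δ/√(4π² + δ²) = 0.7713/√(39.48 + 0.595) = 0.7713/6.330 = 0.1218.
c = ζ · 2√(km) = 0.1218 × 2√(15400 × 1410) = 0.1218 × 9320 = 1136 N·s/m.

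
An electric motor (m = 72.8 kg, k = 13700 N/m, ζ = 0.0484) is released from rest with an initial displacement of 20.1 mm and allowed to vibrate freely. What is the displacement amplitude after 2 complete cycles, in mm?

Logarithmic decrement δ = 2πζ/√(1 − ζ²) = 2π × 0.04840/√(1 − 0.00234) = 0.3045.
After n cycles, x_n/x₀ = e^(−nδ), so x_2 = 20.1 × e^(−2 × 0.3045) = 20.1 × 0.5439 = 10.93 mm.

10.9 mm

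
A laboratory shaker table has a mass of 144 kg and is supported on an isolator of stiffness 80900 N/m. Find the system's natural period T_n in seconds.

ω_n = √(k/m) = √(80900/144) = √561.8 = 23.70 rad/s.
T_n = 2π/ω_n = 6.283/23.70 = 0.2651 s.

0.265 s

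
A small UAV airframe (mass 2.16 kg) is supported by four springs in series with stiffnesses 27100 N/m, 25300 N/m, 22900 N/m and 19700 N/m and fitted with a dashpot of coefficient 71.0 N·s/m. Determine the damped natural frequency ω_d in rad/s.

Series springs: 1/k_eq = 1/27100 + 1/25300 + 1/22900 + 1/19700 = 0.0001709, so k_eq = 5853 N/m.
ω_n = √(k_eq/m) = √(5853/2.16) = 52.05 rad/s.
Critical damping c_c = 2√(k_eq·m) = 2√(5853 × 2.16) = 224.9 N·s/m, so ζ = c/c_c = 71.0/224.9 = 0.3157.
ω_d = ω_n√(1 − ζ²) = 52.05 × √(1 − 0.0997) = 49.39 rad/s.

49.4 rad/s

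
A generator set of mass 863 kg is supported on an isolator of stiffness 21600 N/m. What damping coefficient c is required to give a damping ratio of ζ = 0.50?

c_c = 2√(k·m) = 2√(21600 × 863) = 8635 N·s/m.
c = ζ·c_c = 0.50 × 8635 = 4317 N·s/m.

4320 N·s/m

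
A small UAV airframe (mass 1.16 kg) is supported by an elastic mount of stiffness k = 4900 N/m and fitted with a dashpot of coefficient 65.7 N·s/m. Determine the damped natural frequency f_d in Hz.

9.31 Hz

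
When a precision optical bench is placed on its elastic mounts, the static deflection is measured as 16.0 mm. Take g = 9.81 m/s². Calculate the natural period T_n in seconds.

ω_n = √(g/δ_st) = √(9.81/0.0160) = √613.1 = 24.76 rad/s.
T_n = 2π/ω_n = 6.283/24.76 = 0.2537 s.

0.254 s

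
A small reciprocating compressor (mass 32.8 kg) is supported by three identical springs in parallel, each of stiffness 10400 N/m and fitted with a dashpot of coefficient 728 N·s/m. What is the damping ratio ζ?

0.360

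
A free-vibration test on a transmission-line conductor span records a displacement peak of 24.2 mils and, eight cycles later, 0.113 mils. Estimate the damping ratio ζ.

Logarithmic decrement δ = (1/n)·ln(x₀/x_n) = (1/8)·ln(24.2/0.113) = (1/8)·ln(214.2) = 0.6708.
ζ = δ/√(4π² + δ²) = 0.6708/√(39.48 + 0.450) = 0.6708/6.319 = 0.1062.

0.106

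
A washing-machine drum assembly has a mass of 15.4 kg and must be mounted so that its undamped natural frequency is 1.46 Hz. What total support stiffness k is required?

ω_n = 2πf_n = 2π × 1.46 = 9.173 rad/s.
k = m·ω_n² = 15.4 × 9.173² = 15.4 × 84.15 = 1296 N/m.

1300 N/m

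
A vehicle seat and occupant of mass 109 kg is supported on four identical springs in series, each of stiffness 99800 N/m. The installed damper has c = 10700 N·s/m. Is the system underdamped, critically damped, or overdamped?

overdamped

Series springs: 1/k_eq = 4/99800, so k_eq = 99800/4 = 24950 N/m.
c_c = 2√(k_eq·m) = 3298 N·s/m; ζ = c/c_c = 10700/3298 = 3.24.
Since ζ > 1 the system is overdamped.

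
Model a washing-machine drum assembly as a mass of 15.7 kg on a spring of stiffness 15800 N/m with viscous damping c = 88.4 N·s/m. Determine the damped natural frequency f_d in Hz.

5.03 Hz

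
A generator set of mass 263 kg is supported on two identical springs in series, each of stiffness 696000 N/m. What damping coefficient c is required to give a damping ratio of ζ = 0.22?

4210 N·s/m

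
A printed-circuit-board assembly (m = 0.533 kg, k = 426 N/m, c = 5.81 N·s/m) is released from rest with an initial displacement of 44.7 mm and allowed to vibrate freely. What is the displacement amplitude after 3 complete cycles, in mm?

1.10 mm

ζ = c/(2√(km)) = 5.81/(2√(426 × 0.533)) = 5.81/30.14 = 0.1928.
Logarithmic decrement δ = 2πζ/√(1 − ζ²) = 2π × 0.1928/√(1 − 0.0372) = 1.234.
After n cycles, x_n/x₀ = e^(−nδ), so x_3 = 44.7 × e^(−3 × 1.234) = 44.7 × 0.02464 = 1.101 mm.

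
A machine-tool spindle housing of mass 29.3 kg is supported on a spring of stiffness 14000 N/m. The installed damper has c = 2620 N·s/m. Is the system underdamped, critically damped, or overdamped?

overdamped

c_c = 2√(k·m) = 1281 N·s/m; ζ = c/c_c = 2620/1281 = 2.05.
Since ζ > 1 the system is overdamped.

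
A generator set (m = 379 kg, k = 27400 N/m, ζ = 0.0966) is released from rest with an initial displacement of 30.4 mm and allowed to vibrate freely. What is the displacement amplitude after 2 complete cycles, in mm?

Logarithmic decrement δ = 2πζ/√(1 − ζ²) = 2π × 0.09660/√(1 − 0.00933) = 0.6098.
After n cycles, x_n/x₀ = e^(−nδ), so x_2 = 30.4 × e^(−2 × 0.6098) = 30.4 × 0.2953 = 8.978 mm.

8.98 mm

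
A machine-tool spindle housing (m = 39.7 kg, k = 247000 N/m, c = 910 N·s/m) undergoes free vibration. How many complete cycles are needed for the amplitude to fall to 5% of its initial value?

ζ = c/(2√(km)) = 910/(2√(247000 × 39.7)) = 910/6263 = 0.1453.
Logarithmic decrement δ = 2πζ/√(1 − ζ²) = 2π × 0.1453/√(1 − 0.0211) = 0.9227.
x_n/x₀ = e^(−nδ) ≤ 0.05; take ln: n ≥ ln(1/0.05)/δ = 2.996/0.9227 = 3.247.
So 4 complete cycles are required.

4 cycles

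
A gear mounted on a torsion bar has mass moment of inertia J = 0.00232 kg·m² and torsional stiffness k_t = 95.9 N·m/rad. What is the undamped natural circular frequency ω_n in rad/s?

203 rad/s

ω_n = √(k_t/J) = √(95.9/0.00232) = √41340 = 203.3 rad/s.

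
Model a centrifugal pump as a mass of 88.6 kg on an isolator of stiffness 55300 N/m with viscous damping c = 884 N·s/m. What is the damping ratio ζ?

ω_n = √(k/m) = √(55300/88.6) = 24.98 rad/s.
Critical damping c_c = 2√(k·m) = 2√(55300 × 88.6) = 4427 N·s/m, so ζ = c/c_c = 884/4427 = 0.1997.

0.200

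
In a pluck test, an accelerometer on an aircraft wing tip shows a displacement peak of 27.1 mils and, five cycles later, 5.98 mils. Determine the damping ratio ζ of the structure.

Logarithmic decrement δ = (1/n)·ln(x₀/x_n) = (1/5)·ln(27.1/5.98) = (1/5)·ln(4.532) = 0.3022.
ζ = δ/√(4π² + δ²) = 0.3022/√(39.48 + 0.0913) = 0.3022/6.290 = 0.04804.

0.0480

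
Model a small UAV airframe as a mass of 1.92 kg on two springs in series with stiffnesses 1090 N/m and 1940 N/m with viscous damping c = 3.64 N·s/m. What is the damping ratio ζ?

0.0497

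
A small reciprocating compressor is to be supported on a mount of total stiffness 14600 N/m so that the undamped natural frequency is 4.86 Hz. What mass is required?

15.7 kg

ω_n = 2πf_n = 2π × 4.86 = 30.54 rad/s.
m = k/ω_n² = 14600/30.54² = 14600/932.5 = 15.66 kg.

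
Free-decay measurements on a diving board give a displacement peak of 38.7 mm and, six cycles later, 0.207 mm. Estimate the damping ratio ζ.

0.137

Logarithmic decrement δ = (1/n)·ln(x₀/x_n) = (1/6)·ln(38.7/0.207) = (1/6)·ln(187.0) = 0.8718.
ζ = δ/√(4π² + δ²) = 0.8718/√(39.48 + 0.760) = 0.8718/6.343 = 0.1374.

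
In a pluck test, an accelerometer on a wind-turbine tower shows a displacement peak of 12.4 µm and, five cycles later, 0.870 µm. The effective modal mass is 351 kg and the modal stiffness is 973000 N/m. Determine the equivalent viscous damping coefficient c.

Logarithmic decrement δ = (1/n)·ln(x₀/x_n) = (1/5)·ln(12.4/0.870) = (1/5)·ln(14.25) = 0.5314.
ζ = δ/√(4π² + δ²) = 0.5314/√(39.48 + 0.282) = 0.5314/6.306 = 0.08427.
c = ζ · 2√(km) = 0.08427 × 2√(973000 × 351) = 0.08427 × 36960 = 3115 N·s/m.

3110 N·s/m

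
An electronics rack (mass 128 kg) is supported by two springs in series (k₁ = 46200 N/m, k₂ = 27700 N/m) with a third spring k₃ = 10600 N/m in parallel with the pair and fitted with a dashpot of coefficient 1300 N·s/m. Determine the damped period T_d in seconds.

Series pair: k_s = k₁k₂/(k₁+k₂) = (46200)(27700)/(46200 + 27700) = 17320 N/m. In parallel with k₃: k_eq = 17320 + 10600 = 27920 N/m.
ω_n = √(k_eq/m) = √(27920/128) = 14.77 rad/s.
Critical damping c_c = 2√(k_eq·m) = 2√(27920 × 128) = 3781 N·s/m, so ζ = c/c_c = 1300/3781 = 0.3439.
ω_d = ω_n√(1 − ζ²) = 14.77 × √(1 − 0.118) = 13.87 rad/s.
T_d = 2π/ω_d = 0.4531 s.

0.453 s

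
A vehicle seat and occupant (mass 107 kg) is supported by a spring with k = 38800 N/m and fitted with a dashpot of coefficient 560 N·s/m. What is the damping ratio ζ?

ω_n = √(k/m) = √(38800/107) = 19.04 rad/s.
Critical damping c_c = 2√(k·m) = 2√(38800 × 107) = 4075 N·s/m, so ζ = c/c_c = 560/4075 = 0.1374.

0.137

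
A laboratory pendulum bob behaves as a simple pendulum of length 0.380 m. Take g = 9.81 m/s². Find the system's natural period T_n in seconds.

For a simple pendulum ω_n = √(g/L) = √(9.81/0.380) = √25.82 = 5.081 rad/s.
T_n = 2π/ω_n = 6.283/5.081 = 1.237 s.

1.24 s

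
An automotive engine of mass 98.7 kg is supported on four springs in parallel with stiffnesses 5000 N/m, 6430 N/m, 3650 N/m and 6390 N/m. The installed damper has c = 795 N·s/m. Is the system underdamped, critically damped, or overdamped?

underdamped

Parallel springs add: k_eq = 5000 + 6430 + 3650 + 6390 = 21470 N/m.
c_c = 2√(k_eq·m) = 2911 N·s/m; ζ = c/c_c = 795/2911 = 0.273.
Since ζ < 1 the system is underdamped.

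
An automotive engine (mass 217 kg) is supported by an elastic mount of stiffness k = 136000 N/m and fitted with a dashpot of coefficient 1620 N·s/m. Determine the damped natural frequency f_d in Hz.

3.94 Hz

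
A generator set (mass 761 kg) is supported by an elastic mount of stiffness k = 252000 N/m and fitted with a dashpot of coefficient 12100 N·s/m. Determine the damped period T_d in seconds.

0.384 s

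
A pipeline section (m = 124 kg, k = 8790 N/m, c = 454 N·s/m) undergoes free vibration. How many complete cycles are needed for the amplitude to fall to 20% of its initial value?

ζ = c/(2√(km)) = 454/(2√(8790 × 124)) = 454/2088 = 0.2174.
Logarithmic decrement δ = 2πζ/√(1 − ζ²) = 2π × 0.2174/√(1 − 0.0473) = 1.400.
x_n/x₀ = e^(−nδ) ≤ 0.2; take ln: n ≥ ln(1/0.2)/δ = 1.609/1.400 = 1.150.
So 2 complete cycles are required.

2 cycles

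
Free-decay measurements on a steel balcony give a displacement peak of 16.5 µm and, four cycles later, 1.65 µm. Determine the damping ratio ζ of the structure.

0.0912

Logarithmic decrement δ = (1/n)·ln(x₀/x_n) = (1/4)·ln(16.5/1.65) = (1/4)·ln(10.00) = 0.5756.
ζ = δ/√(4π² + δ²) = 0.5756/√(39.48 + 0.331) = 0.5756/6.309 = 0.09123.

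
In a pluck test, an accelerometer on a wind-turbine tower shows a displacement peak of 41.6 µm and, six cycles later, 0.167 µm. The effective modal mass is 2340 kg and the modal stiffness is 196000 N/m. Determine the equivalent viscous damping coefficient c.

Logarithmic decrement δ = (1/n)·ln(x₀/x_n) = (1/6)·ln(41.6/0.167) = (1/6)·ln(249.1) = 0.9196.
ζ = δ/√(4π² + δ²) = 0.9196/√(39.48 + 0.846) = 0.9196/6.350 = 0.1448.
c = ζ · 2√(km) = 0.1448 × 2√(196000 × 2340) = 0.1448 × 42830 = 6203 N·s/m.

6200 N·s/m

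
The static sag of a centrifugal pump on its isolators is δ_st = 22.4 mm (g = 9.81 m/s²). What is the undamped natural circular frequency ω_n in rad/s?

20.9 rad/s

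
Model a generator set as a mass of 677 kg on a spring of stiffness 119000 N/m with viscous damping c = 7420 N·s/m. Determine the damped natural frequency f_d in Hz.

ω_n = √(k/m) = √(119000/677) = 13.26 rad/s.
Critical damping c_c = 2√(k·m) = 2√(119000 × 677) = 17950 N·s/m, so ζ = c/c_c = 7420/17950 = 0.4133.
ω_d = ω_n√(1 − ζ²) = 13.26 × √(1 − 0.171) = 12.07 rad/s.
f_d = ω_d/(2π) = 1.921 Hz.

1.92 Hz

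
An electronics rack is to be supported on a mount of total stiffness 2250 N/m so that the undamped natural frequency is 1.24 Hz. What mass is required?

ω_n = 2πf_n = 2π × 1.24 = 7.791 rad/s.
m = k/ω_n² = 2250/7.791² = 2250/60.70 = 37.07 kg.

37.1 kg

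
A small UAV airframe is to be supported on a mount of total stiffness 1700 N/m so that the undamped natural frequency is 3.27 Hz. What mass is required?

ω_n = 2πf_n = 2π × 3.27 = 20.55 rad/s.
m = k/ω_n² = 1700/20.55² = 1700/422.1 = 4.027 kg.

4.03 kg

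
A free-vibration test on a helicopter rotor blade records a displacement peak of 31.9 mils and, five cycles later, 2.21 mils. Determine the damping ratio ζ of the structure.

0.0847

Logarithmic decrement δ = (1/n)·ln(x₀/x_n) = (1/5)·ln(31.9/2.21) = (1/5)·ln(14.43) = 0.5339.
ζ = δ/√(4π² + δ²) = 0.5339/√(39.48 + 0.285) = 0.5339/6.306 = 0.08467.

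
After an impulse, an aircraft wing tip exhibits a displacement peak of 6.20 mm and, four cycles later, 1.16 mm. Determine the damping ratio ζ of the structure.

0.0665

Logarithmic decrement δ = (1/n)·ln(x₀/x_n) = (1/4)·ln(6.20/1.16) = (1/4)·ln(5.345) = 0.4190.
ζ = δ/√(4π² + δ²) = 0.4190/√(39.48 + 0.176) = 0.4190/6.297 = 0.06654.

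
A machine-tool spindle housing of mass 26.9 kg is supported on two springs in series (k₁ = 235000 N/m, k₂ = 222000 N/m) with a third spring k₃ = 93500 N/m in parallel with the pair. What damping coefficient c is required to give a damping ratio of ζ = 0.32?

Series pair: k_s = k₁k₂/(k₁+k₂) = (235000)(222000)/(235000 + 222000) = 114200 N/m. In parallel with k₃: k_eq = 114200 + 93500 = 207700 N/m.
c_c = 2√(k_eq·m) = 2√(207700 × 26.9) = 4727 N·s/m.
c = ζ·c_c = 0.32 × 4727 = 1513 N·s/m.

1510 N·s/m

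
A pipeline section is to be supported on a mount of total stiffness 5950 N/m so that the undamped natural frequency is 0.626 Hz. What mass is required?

385 kg

ω_n = 2πf_n = 2π × 0.626 = 3.933 rad/s.
m = k/ω_n² = 5950/3.933² = 5950/15.47 = 384.6 kg.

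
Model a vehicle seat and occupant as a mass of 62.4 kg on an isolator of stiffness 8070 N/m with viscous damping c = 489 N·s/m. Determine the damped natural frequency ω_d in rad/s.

ω_n = √(k/m) = √(8070/62.4) = 11.37 rad/s.
Critical damping c_c = 2√(k·m) = 2√(8070 × 62.4) = 1419 N·s/m, so ζ = c/c_c = 489/1419 = 0.3445.
ω_d = ω_n√(1 − ζ²) = 11.37 × √(1 − 0.119) = 10.68 rad/s.

10.7 rad/s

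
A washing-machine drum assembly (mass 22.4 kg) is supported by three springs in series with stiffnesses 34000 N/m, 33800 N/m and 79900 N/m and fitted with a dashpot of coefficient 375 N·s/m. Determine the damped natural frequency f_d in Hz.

Series springs: 1/k_eq = 1/34000 + 1/33800 + 1/79900 = 7.151×10^-5, so k_eq = 13980 N/m.
ω_n = √(k_eq/m) = √(13980/22.4) = 24.99 rad/s.
Critical damping c_c = 2√(k_eq·m) = 2√(13980 × 22.4) = 1119 N·s/m, so ζ = c/c_c = 375/1119 = 0.3350.
ω_d = ω_n√(1 − ζ²) = 24.99 × √(1 − 0.112) = 23.54 rad/s.
f_d = ω_d/(2π) = 3.747 Hz.

3.75 Hz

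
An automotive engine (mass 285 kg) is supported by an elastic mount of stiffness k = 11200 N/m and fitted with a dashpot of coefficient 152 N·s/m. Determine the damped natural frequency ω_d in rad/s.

ω_n = √(k/m) = √(11200/285) = 6.269 rad/s.
Critical damping c_c = 2√(k·m) = 2√(11200 × 285) = 3573 N·s/m, so ζ = c/c_c = 152/3573 = 0.04254.
ω_d = ω_n√(1 − ζ²) = 6.269 × √(1 − 0.00181) = 6.263 rad/s.

6.26 rad/s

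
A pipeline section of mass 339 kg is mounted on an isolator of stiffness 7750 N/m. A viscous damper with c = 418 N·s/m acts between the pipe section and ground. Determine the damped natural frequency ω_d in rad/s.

4.74 rad/s

ω_n = √(k/m) = √(7750/339) = 4.781 rad/s.
Critical damping c_c = 2√(k·m) = 2√(7750 × 339) = 3242 N·s/m, so ζ = c/c_c = 418/3242 = 0.1289.
ω_d = ω_n√(1 − ζ²) = 4.781 × √(1 − 0.0166) = 4.741 rad/s.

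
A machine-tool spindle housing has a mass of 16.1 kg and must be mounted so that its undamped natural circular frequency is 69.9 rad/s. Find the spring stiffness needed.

78700 N/m

k = m·ω_n² = 16.1 × 69.90² = 16.1 × 4886 = 78660 N/m.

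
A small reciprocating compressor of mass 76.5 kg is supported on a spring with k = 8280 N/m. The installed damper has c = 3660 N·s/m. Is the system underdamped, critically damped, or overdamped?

overdamped

c_c = 2√(k·m) = 1592 N·s/m; ζ = c/c_c = 3660/1592 = 2.30.
Since ζ > 1 the system is overdamped.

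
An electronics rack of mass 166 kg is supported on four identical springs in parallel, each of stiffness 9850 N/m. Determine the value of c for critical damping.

5110 N·s/m

Parallel springs add: k_eq = 4 × 9850 = 39400 N/m.
c_c = 2√(k_eq·m) = 2√(39400 × 166) = 2 × 2557 = 5115 N·s/m.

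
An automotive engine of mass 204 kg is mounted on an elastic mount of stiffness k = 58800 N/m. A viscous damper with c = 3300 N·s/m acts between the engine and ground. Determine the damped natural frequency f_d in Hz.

ω_n = √(k/m) = √(58800/204) = 16.98 rad/s.
Critical damping c_c = 2√(k·m) = 2√(58800 × 204) = 6927 N·s/m, so ζ = c/c_c = 3300/6927 = 0.4764.
ω_d = ω_n√(1 − ζ²) = 16.98 × √(1 − 0.227) = 14.93 rad/s.
f_d = ω_d/(2π) = 2.376 Hz.

2.38 Hz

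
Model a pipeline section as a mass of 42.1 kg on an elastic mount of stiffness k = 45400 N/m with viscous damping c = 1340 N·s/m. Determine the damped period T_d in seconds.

ω_n = √(k/m) = √(45400/42.1) = 32.84 rad/s.
Critical damping c_c = 2√(k·m) = 2√(45400 × 42.1) = 2765 N·s/m, so ζ = c/c_c = 1340/2765 = 0.4846.
ω_d = ω_n√(1 − ζ²) = 32.84 × √(1 − 0.235) = 28.72 rad/s.
T_d = 2π/ω_d = 0.2187 s.

0.219 s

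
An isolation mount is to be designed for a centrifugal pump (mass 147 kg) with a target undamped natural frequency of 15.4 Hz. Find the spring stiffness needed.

ω_n = 2πf_n = 2π × 15.4 = 96.76 rad/s.
k = m·ω_n² = 147 × 96.76² = 147 × 9363 = 1376000 N/m.

1380000 N/m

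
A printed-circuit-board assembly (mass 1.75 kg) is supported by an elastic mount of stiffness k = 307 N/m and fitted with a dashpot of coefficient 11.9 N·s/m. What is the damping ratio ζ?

0.257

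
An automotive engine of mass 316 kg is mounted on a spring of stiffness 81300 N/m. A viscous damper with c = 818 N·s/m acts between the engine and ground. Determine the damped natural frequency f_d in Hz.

ω_n = √(k/m) = √(81300/316) = 16.04 rad/s.
Critical damping c_c = 2√(k·m) = 2√(81300 × 316) = 10140 N·s/m, so ζ = c/c_c = 818/10140 = 0.08069.
ω_d = ω_n√(1 − ζ²) = 16.04 × √(1 − 0.00651) = 15.99 rad/s.
f_d = ω_d/(2π) = 2.545 Hz.

2.54 Hz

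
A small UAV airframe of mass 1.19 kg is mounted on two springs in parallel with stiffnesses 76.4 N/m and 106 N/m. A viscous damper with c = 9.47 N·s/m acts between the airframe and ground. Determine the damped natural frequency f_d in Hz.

Parallel springs add: k_eq = 76.4 + 106 = 182.4 N/m.
ω_n = √(k_eq/m) = √(182.4/1.19) = 12.38 rad/s.
Critical damping c_c = 2√(k_eq·m) = 2√(182.4 × 1.19) = 29.47 N·s/m, so ζ = c/c_c = 9.47/29.47 = 0.3214.
ω_d = ω_n√(1 − ζ²) = 12.38 × √(1 − 0.103) = 11.72 rad/s.
f_d = ω_d/(2π) = 1.866 Hz.

1.87 Hz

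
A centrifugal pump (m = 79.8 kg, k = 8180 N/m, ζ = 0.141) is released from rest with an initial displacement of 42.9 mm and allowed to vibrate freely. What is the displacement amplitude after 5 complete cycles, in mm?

0.489 mm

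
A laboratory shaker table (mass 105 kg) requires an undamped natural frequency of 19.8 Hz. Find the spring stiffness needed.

1630000 N/m

ω_n = 2πf_n = 2π × 19.8 = 124.4 rad/s.
k = m·ω_n² = 105 × 124.4² = 105 × 15480 = 1625000 N/m.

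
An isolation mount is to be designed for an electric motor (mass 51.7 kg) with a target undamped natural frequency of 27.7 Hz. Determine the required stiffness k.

ω_n = 2πf_n = 2π × 27.7 = 174.0 rad/s.
k = m·ω_n² = 51.7 × 174.0² = 51.7 × 30290 = 1566000 N/m.

1570000 N/m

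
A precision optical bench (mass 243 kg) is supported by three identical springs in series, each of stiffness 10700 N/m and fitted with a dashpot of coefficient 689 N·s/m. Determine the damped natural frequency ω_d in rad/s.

3.56 rad/s

Series springs: 1/k_eq = 3/10700, so k_eq = 10700/3 = 3567 N/m.
ω_n = √(k_eq/m) = √(3567/243) = 3.831 rad/s.
Critical damping c_c = 2√(k_eq·m) = 2√(3567 × 243) = 1862 N·s/m, so ζ = c/c_c = 689/1862 = 0.3700.
ω_d = ω_n√(1 − ζ²) = 3.831 × √(1 − 0.137) = 3.559 rad/s.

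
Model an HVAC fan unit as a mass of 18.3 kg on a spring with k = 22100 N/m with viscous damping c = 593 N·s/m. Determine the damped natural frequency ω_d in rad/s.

30.7 rad/s

ω_n = √(k/m) = √(22100/18.3) = 34.75 rad/s.
Critical damping c_c = 2√(k·m) = 2√(22100 × 18.3) = 1272 N·s/m, so ζ = c/c_c = 593/1272 = 0.4662.
ω_d = ω_n√(1 − ζ²) = 34.75 × √(1 − 0.217) = 30.74 rad/s.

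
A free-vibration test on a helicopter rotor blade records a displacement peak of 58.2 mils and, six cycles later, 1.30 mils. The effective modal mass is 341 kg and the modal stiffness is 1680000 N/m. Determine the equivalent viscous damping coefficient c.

4800 N·s/m

Logarithmic decrement δ = (1/n)·ln(x₀/x_n) = (1/6)·ln(58.2/1.30) = (1/6)·ln(44.77) = 0.6336.
ζ = δ/√(4π² + δ²) = 0.6336/√(39.48 + 0.401) = 0.6336/6.315 = 0.1003.
c = ζ · 2√(km) = 0.1003 × 2√(1680000 × 341) = 0.1003 × 47870 = 4803 N·s/m.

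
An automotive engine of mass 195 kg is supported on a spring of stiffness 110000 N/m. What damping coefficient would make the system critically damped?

9260 N·s/m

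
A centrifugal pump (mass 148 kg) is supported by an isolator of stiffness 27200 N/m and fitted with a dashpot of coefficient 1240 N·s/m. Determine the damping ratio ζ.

ω_n = √(k/m) = √(27200/148) = 13.56 rad/s.
Critical damping c_c = 2√(k·m) = 2√(27200 × 148) = 4013 N·s/m, so ζ = c/c_c = 1240/4013 = 0.3090.

0.309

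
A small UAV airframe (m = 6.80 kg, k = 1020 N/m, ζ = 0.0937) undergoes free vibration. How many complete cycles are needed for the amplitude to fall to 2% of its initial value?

Logarithmic decrement δ = 2πζ/√(1 − ζ²) = 2π × 0.09370/√(1 − 0.00878) = 0.5913.
x_n/x₀ = e^(−nδ) ≤ 0.02; take ln: n ≥ ln(1/0.02)/δ = 3.912/0.5913 = 6.616.
So 7 complete cycles are required.

7 cycles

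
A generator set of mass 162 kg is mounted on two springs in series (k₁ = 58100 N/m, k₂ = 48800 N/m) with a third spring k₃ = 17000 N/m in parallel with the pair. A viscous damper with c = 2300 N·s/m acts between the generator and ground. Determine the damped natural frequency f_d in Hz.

2.35 Hz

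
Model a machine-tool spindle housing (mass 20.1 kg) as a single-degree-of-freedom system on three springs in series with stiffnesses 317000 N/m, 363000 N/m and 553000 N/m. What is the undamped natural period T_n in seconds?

0.0783 s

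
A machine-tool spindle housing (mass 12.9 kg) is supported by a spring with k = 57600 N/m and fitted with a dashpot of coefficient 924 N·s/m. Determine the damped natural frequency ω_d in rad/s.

ω_n = √(k/m) = √(57600/12.9) = 66.82 rad/s.
Critical damping c_c = 2√(k·m) = 2√(57600 × 12.9) = 1724 N·s/m, so ζ = c/c_c = 924/1724 = 0.5360.
ω_d = ω_n√(1 − ζ²) = 66.82 × √(1 − 0.287) = 56.41 rad/s.

56.4 rad/s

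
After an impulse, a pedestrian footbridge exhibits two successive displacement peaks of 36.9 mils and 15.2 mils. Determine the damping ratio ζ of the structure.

0.140

Logarithmic decrement δ = (1/n)·ln(x₀/x_n) = (1/1)·ln(36.9/15.2) = (1/1)·ln(2.428) = 0.8869.
ζ = δ/√(4π² + δ²) = 0.8869/√(39.48 + 0.787) = 0.8869/6.345 = 0.1398.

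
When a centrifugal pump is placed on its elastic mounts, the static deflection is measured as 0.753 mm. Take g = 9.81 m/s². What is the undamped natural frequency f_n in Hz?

ω_n = √(g/δ_st) = √(9.81/0.000753) = √13030 = 114.1 rad/s.
f_n = ω_n/(2π) = 114.1/6.283 = 18.17 Hz.

18.2 Hz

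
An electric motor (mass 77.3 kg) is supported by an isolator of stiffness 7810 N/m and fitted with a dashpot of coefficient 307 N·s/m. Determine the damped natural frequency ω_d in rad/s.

9.85 rad/s

ω_n = √(k/m) = √(7810/77.3) = 10.05 rad/s.
Critical damping c_c = 2√(k·m) = 2√(7810 × 77.3) = 1554 N·s/m, so ζ = c/c_c = 307/1554 = 0.1976.
ω_d = ω_n√(1 − ζ²) = 10.05 × √(1 − 0.0390) = 9.854 rad/s.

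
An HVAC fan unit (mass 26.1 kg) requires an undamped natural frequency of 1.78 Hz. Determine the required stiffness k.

ω_n = 2πf_n = 2π × 1.78 = 11.18 rad/s.
k = m·ω_n² = 26.1 × 11.18² = 26.1 × 125.1 = 3265 N/m.

3260 N/m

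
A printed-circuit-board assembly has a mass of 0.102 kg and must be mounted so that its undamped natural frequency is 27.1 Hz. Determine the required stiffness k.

2960 N/m

ω_n = 2πf_n = 2π × 27.1 = 170.3 rad/s.
k = m·ω_n² = 0.102 × 170.3² = 0.102 × 28990 = 2957 N/m.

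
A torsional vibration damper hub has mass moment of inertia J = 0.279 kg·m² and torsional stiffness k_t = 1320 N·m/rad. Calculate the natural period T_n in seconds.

0.0913 s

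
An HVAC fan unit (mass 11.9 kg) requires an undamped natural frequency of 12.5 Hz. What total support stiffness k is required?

73400 N/m

ω_n = 2πf_n = 2π × 12.5 = 78.54 rad/s.
k = m·ω_n² = 11.9 × 78.54² = 11.9 × 6169 = 73410 N/m.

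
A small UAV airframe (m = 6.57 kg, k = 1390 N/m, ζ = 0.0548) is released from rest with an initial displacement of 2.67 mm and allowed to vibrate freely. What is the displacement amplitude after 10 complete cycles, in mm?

Logarithmic decrement δ = 2πζ/√(1 − ζ²) = 2π × 0.05480/√(1 − 0.00300) = 0.3448.
After n cycles, x_n/x₀ = e^(−nδ), so x_10 = 2.67 × e^(−10 × 0.3448) = 2.67 × 0.03180 = 0.08490 mm.

0.0849 mm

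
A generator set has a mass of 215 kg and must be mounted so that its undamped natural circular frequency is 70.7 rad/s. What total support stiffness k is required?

1070000 N/m

k = m·ω_n² = 215 × 70.70² = 215 × 4998 = 1075000 N/m.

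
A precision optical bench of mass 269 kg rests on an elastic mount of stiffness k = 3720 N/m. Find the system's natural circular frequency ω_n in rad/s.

ω_n = √(k/m) = √(3720/269) = √13.83 = 3.719 rad/s.

3.72 rad/s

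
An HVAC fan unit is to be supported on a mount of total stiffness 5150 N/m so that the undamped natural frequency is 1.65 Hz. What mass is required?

ω_n = 2πf_n = 2π × 1.65 = 10.37 rad/s.
m = k/ω_n² = 5150/10.37² = 5150/107.5 = 47.92 kg.

47.9 kg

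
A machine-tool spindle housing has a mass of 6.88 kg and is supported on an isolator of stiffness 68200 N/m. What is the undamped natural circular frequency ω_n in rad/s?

ω_n = √(k/m) = √(68200/6.88) = √9913 = 99.56 rad/s.

99.6 rad/s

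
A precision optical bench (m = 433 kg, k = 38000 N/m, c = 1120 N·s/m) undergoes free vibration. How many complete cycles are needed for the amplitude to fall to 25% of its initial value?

ζ = c/(2√(km)) = 1120/(2√(38000 × 433)) = 1120/8113 = 0.1381.
Logarithmic decrement δ = 2πζ/√(1 − ζ²) = 2π × 0.1381/√(1 − 0.0191) = 0.8758.
x_n/x₀ = e^(−nδ) ≤ 0.25; take ln: n ≥ ln(1/0.25)/δ = 1.386/0.8758 = 1.583.
So 2 complete cycles are required.

2 cycles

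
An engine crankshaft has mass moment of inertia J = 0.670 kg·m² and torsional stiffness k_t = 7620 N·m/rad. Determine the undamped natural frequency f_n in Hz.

17.0 Hz

ω_n = √(k_t/J) = √(7620/0.670) = √11370 = 106.6 rad/s.
f_n = ω_n/(2π) = 106.6/6.283 = 16.97 Hz.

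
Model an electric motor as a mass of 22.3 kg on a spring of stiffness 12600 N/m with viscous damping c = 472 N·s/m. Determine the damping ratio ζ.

ω_n = √(k/m) = √(12600/22.3) = 23.77 rad/s.
Critical damping c_c = 2√(k·m) = 2√(12600 × 22.3) = 1060 N·s/m, so ζ = c/c_c = 472/1060 = 0.4452.

0.445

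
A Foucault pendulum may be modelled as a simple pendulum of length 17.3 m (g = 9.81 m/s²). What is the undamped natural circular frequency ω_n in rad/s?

0.753 rad/s

For a simple pendulum ω_n = √(g/L) = √(9.81/17.3) = √0.5671 = 0.7530 rad/s.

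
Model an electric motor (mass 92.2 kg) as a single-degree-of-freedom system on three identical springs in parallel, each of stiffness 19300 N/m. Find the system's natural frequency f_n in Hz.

Parallel springs add: k_eq = 3 × 19300 = 57900 N/m.
ω_n = √(k_eq/m) = √(57900/92.2) = √628.0 = 25.06 rad/s.
f_n = ω_n/(2π) = 25.06/6.283 = 3.988 Hz.

3.99 Hz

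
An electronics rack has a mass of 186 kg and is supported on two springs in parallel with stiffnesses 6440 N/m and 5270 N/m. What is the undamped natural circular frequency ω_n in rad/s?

7.93 rad/s

Parallel springs add: k_eq = 6440 + 5270 = 11710 N/m.
ω_n = √(k_eq/m) = √(11710/186) = √62.96 = 7.935 rad/s.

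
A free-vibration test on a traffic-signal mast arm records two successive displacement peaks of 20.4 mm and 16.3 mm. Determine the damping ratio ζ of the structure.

0.0357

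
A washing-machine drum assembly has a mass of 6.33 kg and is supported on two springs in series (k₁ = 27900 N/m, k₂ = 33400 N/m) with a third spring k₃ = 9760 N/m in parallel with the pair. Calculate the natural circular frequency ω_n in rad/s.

62.8 rad/s

Series pair: k_s = k₁k₂/(k₁+k₂) = (27900)(33400)/(27900 + 33400) = 15200 N/m. In parallel with k₃: k_eq = 15200 + 9760 = 24960 N/m.
ω_n = √(k_eq/m) = √(24960/6.33) = √3943 = 62.80 rad/s.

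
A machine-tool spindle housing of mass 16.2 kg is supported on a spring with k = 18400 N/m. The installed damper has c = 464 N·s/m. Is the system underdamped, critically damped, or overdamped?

underdamped

c_c = 2√(k·m) = 1092 N·s/m; ζ = c/c_c = 464/1092 = 0.425.
Since ζ < 1 the system is underdamped.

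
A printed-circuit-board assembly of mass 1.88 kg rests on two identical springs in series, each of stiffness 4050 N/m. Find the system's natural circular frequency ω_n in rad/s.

32.8 rad/s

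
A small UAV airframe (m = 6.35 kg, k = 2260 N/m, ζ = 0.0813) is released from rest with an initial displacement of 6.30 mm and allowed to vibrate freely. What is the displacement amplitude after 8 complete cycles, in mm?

Logarithmic decrement δ = 2πζ/√(1 − ζ²) = 2π × 0.08130/√(1 − 0.00661) = 0.5125.
After n cycles, x_n/x₀ = e^(−nδ), so x_8 = 6.30 × e^(−8 × 0.5125) = 6.30 × 0.01657 = 0.1044 mm.

0.104 mm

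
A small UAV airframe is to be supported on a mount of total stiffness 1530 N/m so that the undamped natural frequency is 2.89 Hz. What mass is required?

4.64 kg

ω_n = 2πf_n = 2π × 2.89 = 18.16 rad/s.
m = k/ω_n² = 1530/18.16² = 1530/329.7 = 4.640 kg.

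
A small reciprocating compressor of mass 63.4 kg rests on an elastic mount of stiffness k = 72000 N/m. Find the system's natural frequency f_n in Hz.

5.36 Hz

ω_n = √(k/m) = √(72000/63.4) = √1136 = 33.70 rad/s.
f_n = ω_n/(2π) = 33.70/6.283 = 5.363 Hz.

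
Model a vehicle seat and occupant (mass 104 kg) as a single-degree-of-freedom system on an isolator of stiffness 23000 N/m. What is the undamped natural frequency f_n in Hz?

2.37 Hz

ω_n = √(k/m) = √(23000/104) = √221.2 = 14.87 rad/s.
f_n = ω_n/(2π) = 14.87/6.283 = 2.367 Hz.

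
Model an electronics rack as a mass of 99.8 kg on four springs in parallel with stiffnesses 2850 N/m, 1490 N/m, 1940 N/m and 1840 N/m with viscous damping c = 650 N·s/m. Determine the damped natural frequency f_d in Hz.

Parallel springs add: k_eq = 2850 + 1490 + 1940 + 1840 = 8120 N/m.
ω_n = √(k_eq/m) = √(8120/99.8) = 9.020 rad/s.
Critical damping c_c = 2√(k_eq·m) = 2√(8120 × 99.8) = 1800 N·s/m, so ζ = c/c_c = 650/1800 = 0.3610.
ω_d = ω_n√(1 − ζ²) = 9.020 × √(1 − 0.130) = 8.412 rad/s.
f_d = ω_d/(2π) = 1.339 Hz.

1.34 Hz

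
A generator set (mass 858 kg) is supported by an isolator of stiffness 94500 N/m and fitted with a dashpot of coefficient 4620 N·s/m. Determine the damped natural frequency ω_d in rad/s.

10.1 rad/s

ω_n = √(k/m) = √(94500/858) = 10.49 rad/s.
Critical damping c_c = 2√(k·m) = 2√(94500 × 858) = 18010 N·s/m, so ζ = c/c_c = 4620/18010 = 0.2565.
ω_d = ω_n√(1 − ζ²) = 10.49 × √(1 − 0.0658) = 10.14 rad/s.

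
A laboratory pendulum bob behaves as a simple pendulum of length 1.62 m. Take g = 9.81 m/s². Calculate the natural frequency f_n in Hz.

For a simple pendulum ω_n = √(g/L) = √(9.81/1.62) = √6.056 = 2.461 rad/s.
f_n = ω_n/(2π) = 2.461/6.283 = 0.3916 Hz.

0.392 Hz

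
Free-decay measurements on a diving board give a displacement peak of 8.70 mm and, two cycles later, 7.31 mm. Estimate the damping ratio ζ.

0.0139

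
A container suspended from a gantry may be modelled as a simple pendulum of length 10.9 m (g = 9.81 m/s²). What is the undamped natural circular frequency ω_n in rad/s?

0.949 rad/s

For a simple pendulum ω_n = √(g/L) = √(9.81/10.9) = √0.9000 = 0.9487 rad/s.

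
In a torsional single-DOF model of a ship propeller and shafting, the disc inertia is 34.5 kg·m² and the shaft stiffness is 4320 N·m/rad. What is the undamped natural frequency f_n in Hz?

1.78 Hz

ω_n = √(k_t/J) = √(4320/34.5) = √125.2 = 11.19 rad/s.
f_n = ω_n/(2π) = 11.19/6.283 = 1.781 Hz.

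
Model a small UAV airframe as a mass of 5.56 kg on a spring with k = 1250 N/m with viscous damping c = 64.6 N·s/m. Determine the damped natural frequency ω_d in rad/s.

13.8 rad/s

ω_n = √(k/m) = √(1250/5.56) = 14.99 rad/s.
Critical damping c_c = 2√(k·m) = 2√(1250 × 5.56) = 166.7 N·s/m, so ζ = c/c_c = 64.6/166.7 = 0.3874.
ω_d = ω_n√(1 − ζ²) = 14.99 × √(1 − 0.150) = 13.82 rad/s.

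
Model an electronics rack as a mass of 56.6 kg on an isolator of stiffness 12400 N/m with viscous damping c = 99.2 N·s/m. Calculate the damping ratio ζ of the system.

0.0592

ω_n = √(k/m) = √(12400/56.6) = 14.80 rad/s.
Critical damping c_c = 2√(k·m) = 2√(12400 × 56.6) = 1676 N·s/m, so ζ = c/c_c = 99.2/1676 = 0.05921.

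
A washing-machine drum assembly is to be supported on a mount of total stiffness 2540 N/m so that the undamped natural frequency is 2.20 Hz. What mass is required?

ω_n = 2πf_n = 2π × 2.20 = 13.82 rad/s.
m = k/ω_n² = 2540/13.82² = 2540/191.1 = 13.29 kg.

13.3 kg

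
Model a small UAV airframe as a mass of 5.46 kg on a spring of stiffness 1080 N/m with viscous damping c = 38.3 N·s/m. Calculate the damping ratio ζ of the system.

ω_n = √(k/m) = √(1080/5.46) = 14.06 rad/s.
Critical damping c_c = 2√(k·m) = 2√(1080 × 5.46) = 153.6 N·s/m, so ζ = c/c_c = 38.3/153.6 = 0.2494.

0.249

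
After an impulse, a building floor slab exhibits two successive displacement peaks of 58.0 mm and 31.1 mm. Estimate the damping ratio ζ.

Logarithmic decrement δ = (1/n)·ln(x₀/x_n) = (1/1)·ln(58.0/31.1) = (1/1)·ln(1.865) = 0.6232.
ζ = δ/√(4π² + δ²) = 0.6232/√(39.48 + 0.388) = 0.6232/6.314 = 0.09871.

0.0987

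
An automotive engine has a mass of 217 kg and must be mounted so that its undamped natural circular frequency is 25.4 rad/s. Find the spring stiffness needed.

140000 N/m

k = m·ω_n² = 217 × 25.40² = 217 × 645.2 = 140000 N/m.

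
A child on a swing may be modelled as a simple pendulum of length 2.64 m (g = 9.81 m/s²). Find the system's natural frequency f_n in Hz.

For a simple pendulum ω_n = √(g/L) = √(9.81/2.64) = √3.716 = 1.928 rad/s.
f_n = ω_n/(2π) = 1.928/6.283 = 0.3068 Hz.

0.307 Hz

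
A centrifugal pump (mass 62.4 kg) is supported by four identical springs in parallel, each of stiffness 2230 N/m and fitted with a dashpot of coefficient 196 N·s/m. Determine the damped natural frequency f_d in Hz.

Parallel springs add: k_eq = 4 × 2230 = 8920 N/m.
ω_n = √(k_eq/m) = √(8920/62.4) = 11.96 rad/s.
Critical damping c_c = 2√(k_eq·m) = 2√(8920 × 62.4) = 1492 N·s/m, so ζ = c/c_c = 196/1492 = 0.1314.
ω_d = ω_n√(1 − ζ²) = 11.96 × √(1 − 0.0173) = 11.85 rad/s.
f_d = ω_d/(2π) = 1.886 Hz.

1.89 Hz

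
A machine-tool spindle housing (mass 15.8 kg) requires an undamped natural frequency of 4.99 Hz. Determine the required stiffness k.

15500 N/m

ω_n = 2πf_n = 2π × 4.99 = 31.35 rad/s.
k = m·ω_n² = 15.8 × 31.35² = 15.8 × 983.0 = 15530 N/m.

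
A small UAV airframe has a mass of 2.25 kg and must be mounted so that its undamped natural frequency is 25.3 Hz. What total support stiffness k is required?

ω_n = 2πf_n = 2π × 25.3 = 159.0 rad/s.
k = m·ω_n² = 2.25 × 159.0² = 2.25 × 25270 = 56860 N/m.

56900 N/m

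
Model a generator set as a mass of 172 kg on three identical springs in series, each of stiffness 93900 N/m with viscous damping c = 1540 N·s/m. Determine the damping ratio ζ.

Series springs: 1/k_eq = 3/93900, so k_eq = 93900/3 = 31300 N/m.
ω_n = √(k_eq/m) = √(31300/172) = 13.49 rad/s.
Critical damping c_c = 2√(k_eq·m) = 2√(31300 × 172) = 4641 N·s/m, so ζ = c/c_c = 1540/4641 = 0.3319.

0.332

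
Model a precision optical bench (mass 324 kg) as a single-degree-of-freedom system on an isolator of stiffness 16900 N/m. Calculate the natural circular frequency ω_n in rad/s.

7.22 rad/s

ω_n = √(k/m) = √(16900/324) = √52.16 = 7.222 rad/s.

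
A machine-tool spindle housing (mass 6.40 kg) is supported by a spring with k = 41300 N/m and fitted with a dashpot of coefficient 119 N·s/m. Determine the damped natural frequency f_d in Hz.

12.7 Hz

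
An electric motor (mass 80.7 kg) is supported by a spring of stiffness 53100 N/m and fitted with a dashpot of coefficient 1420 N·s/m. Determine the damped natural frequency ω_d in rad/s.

ω_n = √(k/m) = √(53100/80.7) = 25.65 rad/s.
Critical damping c_c = 2√(k·m) = 2√(53100 × 80.7) = 4140 N·s/m, so ζ = c/c_c = 1420/4140 = 0.3430.
ω_d = ω_n√(1 − ζ²) = 25.65 × √(1 − 0.118) = 24.10 rad/s.

24.1 rad/s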